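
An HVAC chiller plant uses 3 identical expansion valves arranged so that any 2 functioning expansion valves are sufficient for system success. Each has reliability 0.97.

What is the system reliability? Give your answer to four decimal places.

R = Σ_{i=2}^{3} C(3,i) p^i (1−p)^{3−i} with p = 0.97
C(3,2)·0.97^2·0.03^1 = 0.084681
C(3,3)·0.97^3·0.03^0 = 0.912673
Sum = 0.9974

0.9974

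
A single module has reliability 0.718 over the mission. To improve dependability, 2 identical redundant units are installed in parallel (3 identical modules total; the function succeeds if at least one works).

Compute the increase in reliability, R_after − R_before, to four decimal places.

0.2596

R_before = 0.718
R_after = 1 − (1 − 0.718)^3 = 0.9776
ΔR = 0.9776 − 0.718 = 0.2596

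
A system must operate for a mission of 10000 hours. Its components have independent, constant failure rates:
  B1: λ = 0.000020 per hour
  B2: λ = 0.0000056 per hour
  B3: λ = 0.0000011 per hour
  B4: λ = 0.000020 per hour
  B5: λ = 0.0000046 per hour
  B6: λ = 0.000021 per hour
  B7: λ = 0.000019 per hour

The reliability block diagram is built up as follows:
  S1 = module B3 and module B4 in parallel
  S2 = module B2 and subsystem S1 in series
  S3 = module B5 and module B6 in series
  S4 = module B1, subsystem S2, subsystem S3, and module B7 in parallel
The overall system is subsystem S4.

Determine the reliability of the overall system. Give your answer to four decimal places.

R(B1) = exp(−0.000020 × 10000) = 0.818731
R(B2) = exp(−0.0000056 × 10000) = 0.945539
R(B3) = exp(−0.0000011 × 10000) = 0.989060
R(B4) = exp(−0.000020 × 10000) = 0.818731
R(B5) = exp(−0.0000046 × 10000) = 0.955042
R(B6) = exp(−0.000021 × 10000) = 0.810584
R(B7) = exp(−0.000019 × 10000) = 0.826959
Parallel (B3 and B4): 1 − (1 − 0.989060)(1 − 0.818731) = 0.998017
Series (B2 and [0.998017]): 0.945539 × 0.998017 = 0.943664
Series (B5 and B6): 0.955042 × 0.810584 = 0.774142
Parallel (B1, [0.943664], [0.774142], and B7): 1 − (1 − 0.818731)(1 − 0.943664)(1 − 0.774142)(1 − 0.826959) = 0.9996

0.9996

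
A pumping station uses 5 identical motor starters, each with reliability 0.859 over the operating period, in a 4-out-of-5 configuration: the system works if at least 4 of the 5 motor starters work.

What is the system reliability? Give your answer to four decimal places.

R = Σ_{i=4}^{5} C(5,i) p^i (1−p)^{5−i} with p = 0.859
C(5,4)·0.859^4·0.141^1 = 0.383850
C(5,5)·0.859^5·0.141^0 = 0.467698
Sum = 0.8515

0.8515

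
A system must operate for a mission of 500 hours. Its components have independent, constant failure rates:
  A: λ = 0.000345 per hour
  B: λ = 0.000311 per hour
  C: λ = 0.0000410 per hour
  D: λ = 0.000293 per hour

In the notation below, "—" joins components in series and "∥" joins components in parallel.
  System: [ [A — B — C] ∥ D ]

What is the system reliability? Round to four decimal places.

0.9599

R(A) = exp(−0.000345 × 500) = 0.841558
R(B) = exp(−0.000311 × 500) = 0.855987
R(C) = exp(−0.0000410 × 500) = 0.979709
R(D) = exp(−0.000293 × 500) = 0.863726
Series (A, B, and C): 0.841558 × 0.855987 × 0.979709 = 0.705746
Parallel ([0.705746] and D): 1 − (1 − 0.705746)(1 − 0.863726) = 0.9599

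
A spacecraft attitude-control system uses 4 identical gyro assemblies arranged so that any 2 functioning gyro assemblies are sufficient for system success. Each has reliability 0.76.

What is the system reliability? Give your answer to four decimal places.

R = Σ_{i=2}^{4} C(4,i) p^i (1−p)^{4−i} with p = 0.76
C(4,2)·0.76^2·0.24^2 = 0.199619
C(4,3)·0.76^3·0.24^1 = 0.421417
C(4,4)·0.76^4·0.24^0 = 0.333622
Sum = 0.9547

0.9547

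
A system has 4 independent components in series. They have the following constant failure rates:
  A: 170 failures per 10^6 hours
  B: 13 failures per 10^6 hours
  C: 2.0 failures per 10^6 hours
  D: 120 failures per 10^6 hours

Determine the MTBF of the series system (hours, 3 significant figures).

3280

Series of exponential components: λ_sys = Σ λ_i
λ_sys = 0.00017 + 0.000013 + 0.0000020 + 0.00012 = 3.0500e-04 /h
MTBF = 1 / λ_sys = 3280 h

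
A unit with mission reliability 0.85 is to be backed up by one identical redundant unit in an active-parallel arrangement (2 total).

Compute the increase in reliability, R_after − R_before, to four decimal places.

0.1275

R_before = 0.85
R_after = 1 − (1 − 0.85)^2 = 0.9775
ΔR = 0.9775 − 0.85 = 0.1275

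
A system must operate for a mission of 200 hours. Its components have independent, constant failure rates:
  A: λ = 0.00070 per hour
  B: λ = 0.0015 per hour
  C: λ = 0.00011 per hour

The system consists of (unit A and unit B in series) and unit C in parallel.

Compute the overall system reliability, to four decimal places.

R(A) = exp(−0.00070 × 200) = 0.869358
R(B) = exp(−0.0015 × 200) = 0.740818
R(C) = exp(−0.00011 × 200) = 0.978240
Series (A and B): 0.869358 × 0.740818 = 0.644036
Parallel ([0.644036] and C): 1 − (1 − 0.644036)(1 − 0.978240) = 0.9923

0.9923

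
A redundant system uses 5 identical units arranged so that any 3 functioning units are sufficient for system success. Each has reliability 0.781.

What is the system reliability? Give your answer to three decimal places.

R = Σ_{i=3}^{5} C(5,i) p^i (1−p)^{5−i} with p = 0.781
C(5,3)·0.781^3·0.219^2 = 0.22848
C(5,4)·0.781^4·0.219^1 = 0.40740
C(5,5)·0.781^5·0.219^0 = 0.29057
Sum = 0.926

0.926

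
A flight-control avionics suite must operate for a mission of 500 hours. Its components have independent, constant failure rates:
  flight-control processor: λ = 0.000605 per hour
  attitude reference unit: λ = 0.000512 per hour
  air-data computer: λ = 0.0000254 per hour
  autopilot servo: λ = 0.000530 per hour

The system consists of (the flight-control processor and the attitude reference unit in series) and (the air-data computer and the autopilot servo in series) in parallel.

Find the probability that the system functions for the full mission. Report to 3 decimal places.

0.896

R(flight-control processor) = exp(−0.000605 × 500) = 0.73897
R(attitude reference unit) = exp(−0.000512 × 500) = 0.77414
R(air-data computer) = exp(−0.0000254 × 500) = 0.98738
R(autopilot servo) = exp(−0.000530 × 500) = 0.76721
Series (flight-control processor and attitude reference unit): 0.73897 × 0.77414 = 0.57207
Series (air-data computer and autopilot servo): 0.98738 × 0.76721 = 0.75753
Parallel ([0.57207] and [0.75753]): 1 − (1 − 0.57207)(1 − 0.75753) = 0.896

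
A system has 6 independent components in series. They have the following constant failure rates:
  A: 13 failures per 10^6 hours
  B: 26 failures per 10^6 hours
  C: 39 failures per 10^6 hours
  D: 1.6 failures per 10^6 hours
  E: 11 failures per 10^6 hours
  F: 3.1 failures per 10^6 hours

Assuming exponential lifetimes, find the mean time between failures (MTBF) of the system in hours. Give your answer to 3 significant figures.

Series of exponential components: λ_sys = Σ λ_i
λ_sys = 0.000013 + 0.000026 + 0.000039 + 0.0000016 + 0.000011 + 0.0000031 = 9.3700e-05 /h
MTBF = 1 / λ_sys = 10700 h

10700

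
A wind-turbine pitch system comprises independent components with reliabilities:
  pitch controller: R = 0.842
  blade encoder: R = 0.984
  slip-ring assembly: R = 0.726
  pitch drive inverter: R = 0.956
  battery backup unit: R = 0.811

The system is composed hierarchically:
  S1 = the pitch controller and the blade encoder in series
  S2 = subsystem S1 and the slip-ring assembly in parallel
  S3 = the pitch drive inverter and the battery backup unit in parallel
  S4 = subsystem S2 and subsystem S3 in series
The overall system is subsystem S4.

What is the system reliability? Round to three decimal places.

Series (pitch controller and blade encoder): 0.84200 × 0.98400 = 0.82853
Parallel ([0.82853] and slip-ring assembly): 1 − (1 − 0.82853)(1 − 0.72600) = 0.95302
Parallel (pitch drive inverter and battery backup unit): 1 − (1 − 0.95600)(1 − 0.81100) = 0.99168
Series ([0.95302] and [0.99168]): 0.95302 × 0.99168 = 0.945

0.945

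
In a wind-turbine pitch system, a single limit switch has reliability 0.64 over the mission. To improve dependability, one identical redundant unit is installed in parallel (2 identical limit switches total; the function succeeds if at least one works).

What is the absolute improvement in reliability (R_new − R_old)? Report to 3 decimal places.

R_before = 0.64
R_after = 1 − (1 − 0.64)^2 = 0.870
ΔR = 0.870 − 0.64 = 0.230

0.230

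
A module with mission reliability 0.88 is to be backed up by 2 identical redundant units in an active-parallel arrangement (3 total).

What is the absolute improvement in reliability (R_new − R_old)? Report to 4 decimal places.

R_before = 0.88
R_after = 1 − (1 − 0.88)^3 = 0.9983
ΔR = 0.9983 − 0.88 = 0.1183

0.1183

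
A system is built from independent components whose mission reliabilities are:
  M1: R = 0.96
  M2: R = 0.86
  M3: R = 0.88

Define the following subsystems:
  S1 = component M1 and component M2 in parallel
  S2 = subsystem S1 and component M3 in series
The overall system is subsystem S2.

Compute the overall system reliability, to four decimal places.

0.8751

Parallel (M1 and M2): 1 − (1 − 0.960000)(1 − 0.860000) = 0.994400
Series ([0.994400] and M3): 0.994400 × 0.880000 = 0.8751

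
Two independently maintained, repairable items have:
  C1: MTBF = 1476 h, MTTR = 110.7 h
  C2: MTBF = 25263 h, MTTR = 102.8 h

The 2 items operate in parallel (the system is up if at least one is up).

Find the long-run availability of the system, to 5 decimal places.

A(C1) = MTBF/(MTBF+MTTR) = 1476/(1476+110.7) = 0.930233
A(C2) = MTBF/(MTBF+MTTR) = 25263/(25263+102.8) = 0.995947
Parallel availability: 1 − (1 − 0.930233)(1 − 0.995947) = 0.99972

0.99972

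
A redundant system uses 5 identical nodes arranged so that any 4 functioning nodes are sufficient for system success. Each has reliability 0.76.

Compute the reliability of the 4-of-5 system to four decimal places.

R = Σ_{i=4}^{5} C(5,i) p^i (1−p)^{5−i} with p = 0.76
C(5,4)·0.76^4·0.24^1 = 0.400346
C(5,5)·0.76^5·0.24^0 = 0.253553
Sum = 0.6539

0.6539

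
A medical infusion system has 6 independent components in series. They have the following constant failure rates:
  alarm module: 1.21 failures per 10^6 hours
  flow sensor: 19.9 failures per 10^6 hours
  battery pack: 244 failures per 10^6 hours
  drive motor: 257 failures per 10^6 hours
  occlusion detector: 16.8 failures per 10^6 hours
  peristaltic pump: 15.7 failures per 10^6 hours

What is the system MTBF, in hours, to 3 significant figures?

Series of exponential components: λ_sys = Σ λ_i
λ_sys = 0.00000121 + 0.0000199 + 0.000244 + 0.000257 + 0.0000168 + 0.0000157 = 5.5461e-04 /h
MTBF = 1 / λ_sys = 1800 h

1800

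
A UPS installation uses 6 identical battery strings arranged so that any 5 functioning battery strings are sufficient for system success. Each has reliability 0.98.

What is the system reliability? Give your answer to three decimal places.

R = Σ_{i=5}^{6} C(6,i) p^i (1−p)^{6−i} with p = 0.98
C(6,5)·0.98^5·0.02^1 = 0.10847
C(6,6)·0.98^6·0.02^0 = 0.88584
Sum = 0.994

0.994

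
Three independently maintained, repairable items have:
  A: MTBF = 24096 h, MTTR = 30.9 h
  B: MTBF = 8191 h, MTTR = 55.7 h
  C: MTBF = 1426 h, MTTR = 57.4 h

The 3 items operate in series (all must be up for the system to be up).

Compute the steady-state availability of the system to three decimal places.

0.954

A(A) = MTBF/(MTBF+MTTR) = 24096/(24096+30.9) = 0.998719
A(B) = MTBF/(MTBF+MTTR) = 8191/(8191+55.7) = 0.993246
A(C) = MTBF/(MTBF+MTTR) = 1426/(1426+57.4) = 0.961305
Series availability: 0.998719 × 0.993246 × 0.961305 = 0.954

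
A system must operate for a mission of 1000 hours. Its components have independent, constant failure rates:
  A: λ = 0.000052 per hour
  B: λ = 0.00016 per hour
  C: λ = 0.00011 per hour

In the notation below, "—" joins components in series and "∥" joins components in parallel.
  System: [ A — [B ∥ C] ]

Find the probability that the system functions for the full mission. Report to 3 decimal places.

0.935

R(A) = exp(−0.000052 × 1000) = 0.94933
R(B) = exp(−0.00016 × 1000) = 0.85214
R(C) = exp(−0.00011 × 1000) = 0.89583
Parallel (B and C): 1 − (1 − 0.85214)(1 − 0.89583) = 0.98460
Series (A and [0.98460]): 0.94933 × 0.98460 = 0.935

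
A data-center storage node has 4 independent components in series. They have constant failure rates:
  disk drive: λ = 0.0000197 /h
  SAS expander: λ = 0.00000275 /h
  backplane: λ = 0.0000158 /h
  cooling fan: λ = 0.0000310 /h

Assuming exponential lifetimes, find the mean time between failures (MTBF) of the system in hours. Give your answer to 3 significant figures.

14400

Series of exponential components: λ_sys = Σ λ_i
λ_sys = 0.0000197 + 0.00000275 + 0.0000158 + 0.0000310 = 6.9250e-05 /h
MTBF = 1 / λ_sys = 14400 h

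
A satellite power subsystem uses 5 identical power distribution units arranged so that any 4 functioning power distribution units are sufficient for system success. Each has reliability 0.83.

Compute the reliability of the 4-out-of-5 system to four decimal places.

R = Σ_{i=4}^{5} C(5,i) p^i (1−p)^{5−i} with p = 0.83
C(5,4)·0.83^4·0.17^1 = 0.403396
C(5,5)·0.83^5·0.17^0 = 0.393904
Sum = 0.7973

0.7973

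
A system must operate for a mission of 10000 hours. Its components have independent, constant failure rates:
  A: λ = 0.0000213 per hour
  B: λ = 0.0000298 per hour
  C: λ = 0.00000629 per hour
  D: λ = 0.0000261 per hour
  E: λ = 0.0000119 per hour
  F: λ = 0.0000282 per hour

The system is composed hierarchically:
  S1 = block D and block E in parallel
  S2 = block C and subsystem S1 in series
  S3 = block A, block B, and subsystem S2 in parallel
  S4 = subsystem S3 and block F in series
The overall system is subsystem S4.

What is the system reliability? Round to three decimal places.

0.751

R(A) = exp(−0.0000213 × 10000) = 0.80816
R(B) = exp(−0.0000298 × 10000) = 0.74230
R(C) = exp(−0.00000629 × 10000) = 0.93904
R(D) = exp(−0.0000261 × 10000) = 0.77028
R(E) = exp(−0.0000119 × 10000) = 0.88781
R(F) = exp(−0.0000282 × 10000) = 0.75427
Parallel (D and E): 1 − (1 − 0.77028)(1 − 0.88781) = 0.97423
Series (C and [0.97423]): 0.93904 × 0.97423 = 0.91484
Parallel (A, B, and [0.91484]): 1 − (1 − 0.80816)(1 − 0.74230)(1 − 0.91484) = 0.99579
Series ([0.99579] and F): 0.99579 × 0.75427 = 0.751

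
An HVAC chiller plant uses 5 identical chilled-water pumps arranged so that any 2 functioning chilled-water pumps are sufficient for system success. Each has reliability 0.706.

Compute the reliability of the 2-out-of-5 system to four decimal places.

0.9714

R = Σ_{i=2}^{5} C(5,i) p^i (1−p)^{5−i} with p = 0.706
C(5,2)·0.706^2·0.294^3 = 0.126663
C(5,3)·0.706^3·0.294^2 = 0.304165
C(5,4)·0.706^4·0.294^1 = 0.365205
C(5,5)·0.706^5·0.294^0 = 0.175398
Sum = 0.9714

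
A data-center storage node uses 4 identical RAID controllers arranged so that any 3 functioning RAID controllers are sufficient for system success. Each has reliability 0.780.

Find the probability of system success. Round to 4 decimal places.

R = Σ_{i=3}^{4} C(4,i) p^i (1−p)^{4−i} with p = 0.780
C(4,3)·0.780^3·0.220^1 = 0.417606
C(4,4)·0.780^4·0.220^0 = 0.370151
Sum = 0.7878

0.7878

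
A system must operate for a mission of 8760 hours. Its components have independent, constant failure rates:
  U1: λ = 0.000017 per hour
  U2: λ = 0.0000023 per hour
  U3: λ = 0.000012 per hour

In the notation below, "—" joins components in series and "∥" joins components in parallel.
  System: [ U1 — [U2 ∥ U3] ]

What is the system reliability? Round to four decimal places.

R(U1) = exp(−0.000017 × 8760) = 0.861638
R(U2) = exp(−0.0000023 × 8760) = 0.980054
R(U3) = exp(−0.000012 × 8760) = 0.900216
Parallel (U2 and U3): 1 − (1 − 0.980054)(1 − 0.900216) = 0.998010
Series (U1 and [0.998010]): 0.861638 × 0.998010 = 0.8599

0.8599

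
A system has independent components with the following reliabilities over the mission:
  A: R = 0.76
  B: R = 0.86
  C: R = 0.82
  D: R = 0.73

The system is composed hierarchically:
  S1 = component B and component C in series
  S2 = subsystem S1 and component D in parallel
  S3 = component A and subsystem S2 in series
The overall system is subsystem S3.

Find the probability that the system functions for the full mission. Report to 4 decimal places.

Series (B and C): 0.860000 × 0.820000 = 0.705200
Parallel ([0.705200] and D): 1 − (1 − 0.705200)(1 − 0.730000) = 0.920404
Series (A and [0.920404]): 0.760000 × 0.920404 = 0.6995

0.6995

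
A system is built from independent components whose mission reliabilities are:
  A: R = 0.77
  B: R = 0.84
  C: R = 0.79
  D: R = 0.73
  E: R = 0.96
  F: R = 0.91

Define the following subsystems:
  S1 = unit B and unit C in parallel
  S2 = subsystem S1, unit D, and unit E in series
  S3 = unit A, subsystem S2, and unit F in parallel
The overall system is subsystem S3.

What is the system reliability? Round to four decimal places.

Parallel (B and C): 1 − (1 − 0.840000)(1 − 0.790000) = 0.966400
Series ([0.966400], D, and E): 0.966400 × 0.730000 × 0.960000 = 0.677253
Parallel (A, [0.677253], and F): 1 − (1 − 0.770000)(1 − 0.677253)(1 − 0.910000) = 0.9933

0.9933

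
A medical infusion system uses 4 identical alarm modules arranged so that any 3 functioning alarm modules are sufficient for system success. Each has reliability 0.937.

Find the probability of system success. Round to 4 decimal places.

0.9781

R = Σ_{i=3}^{4} C(4,i) p^i (1−p)^{4−i} with p = 0.937
C(4,3)·0.937^3·0.063^1 = 0.207310
C(4,4)·0.937^4·0.063^0 = 0.770830
Sum = 0.9781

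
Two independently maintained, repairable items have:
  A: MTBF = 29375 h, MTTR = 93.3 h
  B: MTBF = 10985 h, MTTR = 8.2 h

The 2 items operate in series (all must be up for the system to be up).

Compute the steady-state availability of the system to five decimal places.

A(A) = MTBF/(MTBF+MTTR) = 29375/(29375+93.3) = 0.996834
A(B) = MTBF/(MTBF+MTTR) = 10985/(10985+8.2) = 0.999254
Series availability: 0.996834 × 0.999254 = 0.99609

0.99609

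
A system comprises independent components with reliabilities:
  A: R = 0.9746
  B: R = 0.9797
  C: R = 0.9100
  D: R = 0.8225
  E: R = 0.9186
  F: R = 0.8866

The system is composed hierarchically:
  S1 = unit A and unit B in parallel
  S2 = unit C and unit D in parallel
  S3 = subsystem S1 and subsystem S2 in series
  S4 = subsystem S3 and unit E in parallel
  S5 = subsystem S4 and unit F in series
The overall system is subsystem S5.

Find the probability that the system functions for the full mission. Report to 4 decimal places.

0.8854

Parallel (A and B): 1 − (1 − 0.974600)(1 − 0.979700) = 0.999484
Parallel (C and D): 1 − (1 − 0.910000)(1 − 0.822500) = 0.984025
Series ([0.999484] and [0.984025]): 0.999484 × 0.984025 = 0.983517
Parallel ([0.983517] and E): 1 − (1 − 0.983517)(1 − 0.918600) = 0.998658
Series ([0.998658] and F): 0.998658 × 0.886600 = 0.8854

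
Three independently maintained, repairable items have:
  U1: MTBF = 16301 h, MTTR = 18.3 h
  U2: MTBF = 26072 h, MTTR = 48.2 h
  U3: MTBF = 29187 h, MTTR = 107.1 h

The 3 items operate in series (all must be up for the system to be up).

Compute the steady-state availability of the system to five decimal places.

A(U1) = MTBF/(MTBF+MTTR) = 16301/(16301+18.3) = 0.998879
A(U2) = MTBF/(MTBF+MTTR) = 26072/(26072+48.2) = 0.998155
A(U3) = MTBF/(MTBF+MTTR) = 29187/(29187+107.1) = 0.996344
Series availability: 0.998879 × 0.998155 × 0.996344 = 0.99339

0.99339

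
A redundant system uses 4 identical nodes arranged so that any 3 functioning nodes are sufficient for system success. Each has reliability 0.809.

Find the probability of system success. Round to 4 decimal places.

R = Σ_{i=3}^{4} C(4,i) p^i (1−p)^{4−i} with p = 0.809
C(4,3)·0.809^3·0.191^1 = 0.404519
C(4,4)·0.809^4·0.191^0 = 0.428345
Sum = 0.8329

0.8329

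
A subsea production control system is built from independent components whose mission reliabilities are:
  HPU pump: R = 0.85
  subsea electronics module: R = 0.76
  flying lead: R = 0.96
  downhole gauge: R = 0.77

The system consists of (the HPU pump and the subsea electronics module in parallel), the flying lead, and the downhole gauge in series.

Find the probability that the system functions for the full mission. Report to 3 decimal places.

0.713

Parallel (HPU pump and subsea electronics module): 1 − (1 − 0.85000)(1 − 0.76000) = 0.96400
Series ([0.96400], flying lead, and downhole gauge): 0.96400 × 0.96000 × 0.77000 = 0.713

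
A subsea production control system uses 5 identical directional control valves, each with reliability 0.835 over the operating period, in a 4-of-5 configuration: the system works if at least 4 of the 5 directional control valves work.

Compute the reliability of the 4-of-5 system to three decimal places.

0.807

R = Σ_{i=4}^{5} C(5,i) p^i (1−p)^{5−i} with p = 0.835
C(5,4)·0.835^4·0.165^1 = 0.40105
C(5,5)·0.835^5·0.165^0 = 0.40591
Sum = 0.807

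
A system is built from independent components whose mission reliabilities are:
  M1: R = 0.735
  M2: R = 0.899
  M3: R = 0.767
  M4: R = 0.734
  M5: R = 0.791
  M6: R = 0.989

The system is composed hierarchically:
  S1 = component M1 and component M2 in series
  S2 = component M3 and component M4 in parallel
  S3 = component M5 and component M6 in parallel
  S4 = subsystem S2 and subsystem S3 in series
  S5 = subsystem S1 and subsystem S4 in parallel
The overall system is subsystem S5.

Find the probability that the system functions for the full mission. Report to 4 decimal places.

0.9782

Series (M1 and M2): 0.735000 × 0.899000 = 0.660765
Parallel (M3 and M4): 1 − (1 − 0.767000)(1 − 0.734000) = 0.938022
Parallel (M5 and M6): 1 − (1 − 0.791000)(1 − 0.989000) = 0.997701
Series ([0.938022] and [0.997701]): 0.938022 × 0.997701 = 0.935865
Parallel ([0.660765] and [0.935865]): 1 − (1 − 0.660765)(1 − 0.935865) = 0.9782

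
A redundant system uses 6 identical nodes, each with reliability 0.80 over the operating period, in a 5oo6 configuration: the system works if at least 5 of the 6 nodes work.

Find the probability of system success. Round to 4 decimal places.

0.6554

R = Σ_{i=5}^{6} C(6,i) p^i (1−p)^{6−i} with p = 0.80
C(6,5)·0.80^5·0.20^1 = 0.393216
C(6,6)·0.80^6·0.20^0 = 0.262144
Sum = 0.6554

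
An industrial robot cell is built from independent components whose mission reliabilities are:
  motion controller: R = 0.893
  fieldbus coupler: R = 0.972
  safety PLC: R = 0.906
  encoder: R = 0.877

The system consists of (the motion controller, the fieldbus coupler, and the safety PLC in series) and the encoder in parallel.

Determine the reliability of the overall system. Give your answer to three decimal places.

0.974

Series (motion controller, fieldbus coupler, and safety PLC): 0.89300 × 0.97200 × 0.90600 = 0.78640
Parallel ([0.78640] and encoder): 1 − (1 − 0.78640)(1 − 0.87700) = 0.974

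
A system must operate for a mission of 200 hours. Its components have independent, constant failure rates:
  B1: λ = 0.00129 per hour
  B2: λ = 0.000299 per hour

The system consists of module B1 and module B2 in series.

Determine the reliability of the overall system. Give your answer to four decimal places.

0.7277

R(B1) = exp(−0.00129 × 200) = 0.772595
R(B2) = exp(−0.000299 × 200) = 0.941953
Series (B1 and B2): 0.772595 × 0.941953 = 0.7277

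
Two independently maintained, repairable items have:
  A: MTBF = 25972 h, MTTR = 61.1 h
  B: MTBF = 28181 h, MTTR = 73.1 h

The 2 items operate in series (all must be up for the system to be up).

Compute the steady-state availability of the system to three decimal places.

0.995

A(A) = MTBF/(MTBF+MTTR) = 25972/(25972+61.1) = 0.997653
A(B) = MTBF/(MTBF+MTTR) = 28181/(28181+73.1) = 0.997413
Series availability: 0.997653 × 0.997413 = 0.995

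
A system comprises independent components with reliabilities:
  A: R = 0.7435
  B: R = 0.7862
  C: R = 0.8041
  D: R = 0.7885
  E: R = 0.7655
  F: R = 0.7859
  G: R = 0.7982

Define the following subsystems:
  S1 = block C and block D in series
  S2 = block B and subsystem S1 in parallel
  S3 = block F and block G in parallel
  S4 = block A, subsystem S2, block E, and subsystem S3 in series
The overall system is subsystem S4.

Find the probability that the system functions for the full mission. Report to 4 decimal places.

Series (C and D): 0.804100 × 0.788500 = 0.634033
Parallel (B and [0.634033]): 1 − (1 − 0.786200)(1 − 0.634033) = 0.921756
Parallel (F and G): 1 − (1 − 0.785900)(1 − 0.798200) = 0.956795
Series (A, [0.921756], E, and [0.956795]): 0.743500 × 0.921756 × 0.765500 × 0.956795 = 0.5020

0.5020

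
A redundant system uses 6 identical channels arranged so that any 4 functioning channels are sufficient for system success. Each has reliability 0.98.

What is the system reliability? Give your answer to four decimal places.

0.9998

R = Σ_{i=4}^{6} C(6,i) p^i (1−p)^{6−i} with p = 0.98
C(6,4)·0.98^4·0.02^2 = 0.005534
C(6,5)·0.98^5·0.02^1 = 0.108470
C(6,6)·0.98^6·0.02^0 = 0.885842
Sum = 0.9998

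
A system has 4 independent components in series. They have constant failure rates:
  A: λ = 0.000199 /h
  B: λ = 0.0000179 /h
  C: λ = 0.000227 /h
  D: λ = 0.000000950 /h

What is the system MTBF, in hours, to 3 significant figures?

2250

Series of exponential components: λ_sys = Σ λ_i
λ_sys = 0.000199 + 0.0000179 + 0.000227 + 0.000000950 = 4.4485e-04 /h
MTBF = 1 / λ_sys = 2250 h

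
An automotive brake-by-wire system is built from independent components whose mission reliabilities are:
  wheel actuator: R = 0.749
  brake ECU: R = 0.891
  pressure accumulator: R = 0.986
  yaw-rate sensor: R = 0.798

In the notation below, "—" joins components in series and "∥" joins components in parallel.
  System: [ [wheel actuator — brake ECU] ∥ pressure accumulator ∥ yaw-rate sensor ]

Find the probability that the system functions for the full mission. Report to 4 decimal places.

Series (wheel actuator and brake ECU): 0.749000 × 0.891000 = 0.667359
Parallel ([0.667359], pressure accumulator, and yaw-rate sensor): 1 − (1 − 0.667359)(1 − 0.986000)(1 − 0.798000) = 0.9991

0.9991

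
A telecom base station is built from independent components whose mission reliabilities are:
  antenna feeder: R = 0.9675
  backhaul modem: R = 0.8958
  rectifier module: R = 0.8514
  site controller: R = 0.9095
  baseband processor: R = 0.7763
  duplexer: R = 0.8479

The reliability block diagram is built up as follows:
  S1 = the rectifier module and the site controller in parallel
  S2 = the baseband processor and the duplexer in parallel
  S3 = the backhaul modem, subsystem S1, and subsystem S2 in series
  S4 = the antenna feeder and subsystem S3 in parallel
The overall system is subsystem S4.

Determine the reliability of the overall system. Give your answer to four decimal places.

Parallel (rectifier module and site controller): 1 − (1 − 0.851400)(1 − 0.909500) = 0.986552
Parallel (baseband processor and duplexer): 1 − (1 − 0.776300)(1 − 0.847900) = 0.965975
Series (backhaul modem, [0.986552], and [0.965975]): 0.895800 × 0.986552 × 0.965975 = 0.853684
Parallel (antenna feeder and [0.853684]): 1 − (1 − 0.967500)(1 − 0.853684) = 0.9952

0.9952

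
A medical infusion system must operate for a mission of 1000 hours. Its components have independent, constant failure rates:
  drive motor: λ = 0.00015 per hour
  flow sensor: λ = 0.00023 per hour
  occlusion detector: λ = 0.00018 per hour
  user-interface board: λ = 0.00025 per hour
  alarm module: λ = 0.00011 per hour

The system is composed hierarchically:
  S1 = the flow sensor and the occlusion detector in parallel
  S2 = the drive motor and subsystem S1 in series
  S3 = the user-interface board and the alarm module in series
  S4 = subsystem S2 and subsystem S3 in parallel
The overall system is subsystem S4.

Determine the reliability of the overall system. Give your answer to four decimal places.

R(drive motor) = exp(−0.00015 × 1000) = 0.860708
R(flow sensor) = exp(−0.00023 × 1000) = 0.794534
R(occlusion detector) = exp(−0.00018 × 1000) = 0.835270
R(user-interface board) = exp(−0.00025 × 1000) = 0.778801
R(alarm module) = exp(−0.00011 × 1000) = 0.895834
Parallel (flow sensor and occlusion detector): 1 − (1 − 0.794534)(1 − 0.835270) = 0.966154
Series (drive motor and [0.966154]): 0.860708 × 0.966154 = 0.831576
Series (user-interface board and alarm module): 0.778801 × 0.895834 = 0.697676
Parallel ([0.831576] and [0.697676]): 1 − (1 − 0.831576)(1 − 0.697676) = 0.9491

0.9491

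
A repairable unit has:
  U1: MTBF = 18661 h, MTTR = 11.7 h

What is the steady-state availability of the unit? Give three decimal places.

0.999

A(U1) = MTBF/(MTBF+MTTR) = 18661/(18661+11.7) = 0.999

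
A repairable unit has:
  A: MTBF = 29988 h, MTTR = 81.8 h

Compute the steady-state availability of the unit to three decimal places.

0.997

A(A) = MTBF/(MTBF+MTTR) = 29988/(29988+81.8) = 0.997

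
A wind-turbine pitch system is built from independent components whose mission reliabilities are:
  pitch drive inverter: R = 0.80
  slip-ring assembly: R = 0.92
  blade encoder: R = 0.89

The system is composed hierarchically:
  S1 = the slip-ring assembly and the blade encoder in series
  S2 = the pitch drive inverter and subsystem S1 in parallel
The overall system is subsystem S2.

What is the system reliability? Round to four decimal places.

0.9638

Series (slip-ring assembly and blade encoder): 0.920000 × 0.890000 = 0.818800
Parallel (pitch drive inverter and [0.818800]): 1 − (1 − 0.800000)(1 − 0.818800) = 0.9638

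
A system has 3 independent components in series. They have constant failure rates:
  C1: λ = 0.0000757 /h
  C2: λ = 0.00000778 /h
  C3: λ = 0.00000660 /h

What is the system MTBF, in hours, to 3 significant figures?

Series of exponential components: λ_sys = Σ λ_i
λ_sys = 0.0000757 + 0.00000778 + 0.00000660 = 9.0080e-05 /h
MTBF = 1 / λ_sys = 11100 h

11100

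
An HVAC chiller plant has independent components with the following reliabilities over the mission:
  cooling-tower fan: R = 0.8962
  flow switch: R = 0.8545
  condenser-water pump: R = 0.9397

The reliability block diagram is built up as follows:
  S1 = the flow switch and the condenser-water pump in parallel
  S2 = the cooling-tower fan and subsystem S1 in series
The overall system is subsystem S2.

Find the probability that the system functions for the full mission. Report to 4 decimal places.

0.8883

Parallel (flow switch and condenser-water pump): 1 − (1 − 0.854500)(1 − 0.939700) = 0.991226
Series (cooling-tower fan and [0.991226]): 0.896200 × 0.991226 = 0.8883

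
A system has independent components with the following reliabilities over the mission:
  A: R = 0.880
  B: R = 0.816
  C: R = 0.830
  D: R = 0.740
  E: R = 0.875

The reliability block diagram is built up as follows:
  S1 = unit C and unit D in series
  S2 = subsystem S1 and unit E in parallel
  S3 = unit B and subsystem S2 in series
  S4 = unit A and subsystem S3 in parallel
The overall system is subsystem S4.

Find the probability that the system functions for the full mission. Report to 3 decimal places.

0.973

Series (C and D): 0.83000 × 0.74000 = 0.61420
Parallel ([0.61420] and E): 1 − (1 − 0.61420)(1 − 0.87500) = 0.95178
Series (B and [0.95178]): 0.81600 × 0.95178 = 0.77665
Parallel (A and [0.77665]): 1 − (1 − 0.88000)(1 − 0.77665) = 0.973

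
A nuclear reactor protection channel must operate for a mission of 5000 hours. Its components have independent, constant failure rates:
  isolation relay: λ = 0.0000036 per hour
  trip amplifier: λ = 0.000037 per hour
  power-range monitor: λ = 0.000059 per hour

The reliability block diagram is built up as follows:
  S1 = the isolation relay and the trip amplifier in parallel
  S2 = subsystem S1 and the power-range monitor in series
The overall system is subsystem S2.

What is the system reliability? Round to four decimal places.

0.7423

R(isolation relay) = exp(−0.0000036 × 5000) = 0.982161
R(trip amplifier) = exp(−0.000037 × 5000) = 0.831104
R(power-range monitor) = exp(−0.000059 × 5000) = 0.744532
Parallel (isolation relay and trip amplifier): 1 − (1 − 0.982161)(1 − 0.831104) = 0.996987
Series ([0.996987] and power-range monitor): 0.996987 × 0.744532 = 0.7423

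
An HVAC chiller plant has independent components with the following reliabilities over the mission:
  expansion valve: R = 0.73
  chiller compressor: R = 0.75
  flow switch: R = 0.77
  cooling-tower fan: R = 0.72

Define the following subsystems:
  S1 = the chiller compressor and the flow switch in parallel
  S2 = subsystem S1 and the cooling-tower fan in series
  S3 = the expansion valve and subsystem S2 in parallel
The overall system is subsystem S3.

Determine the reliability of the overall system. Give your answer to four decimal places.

Parallel (chiller compressor and flow switch): 1 − (1 − 0.750000)(1 − 0.770000) = 0.942500
Series ([0.942500] and cooling-tower fan): 0.942500 × 0.720000 = 0.678600
Parallel (expansion valve and [0.678600]): 1 − (1 − 0.730000)(1 − 0.678600) = 0.9132

0.9132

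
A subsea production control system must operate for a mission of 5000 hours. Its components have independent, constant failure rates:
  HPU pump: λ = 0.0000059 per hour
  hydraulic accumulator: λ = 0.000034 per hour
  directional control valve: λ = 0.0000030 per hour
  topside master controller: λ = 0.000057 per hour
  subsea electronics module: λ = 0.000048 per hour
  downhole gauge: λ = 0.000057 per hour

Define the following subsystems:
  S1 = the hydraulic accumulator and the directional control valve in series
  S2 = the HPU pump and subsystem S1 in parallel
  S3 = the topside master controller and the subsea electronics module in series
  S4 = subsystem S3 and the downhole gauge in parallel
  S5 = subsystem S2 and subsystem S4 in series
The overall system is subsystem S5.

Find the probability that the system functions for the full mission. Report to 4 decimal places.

0.8943

R(HPU pump) = exp(−0.0000059 × 5000) = 0.970931
R(hydraulic accumulator) = exp(−0.000034 × 5000) = 0.843665
R(directional control valve) = exp(−0.0000030 × 5000) = 0.985112
R(topside master controller) = exp(−0.000057 × 5000) = 0.752014
R(subsea electronics module) = exp(−0.000048 × 5000) = 0.786628
R(downhole gauge) = exp(−0.000057 × 5000) = 0.752014
Series (hydraulic accumulator and directional control valve): 0.843665 × 0.985112 = 0.831105
Parallel (HPU pump and [0.831105]): 1 − (1 − 0.970931)(1 − 0.831105) = 0.995090
Series (topside master controller and subsea electronics module): 0.752014 × 0.786628 = 0.591555
Parallel ([0.591555] and downhole gauge): 1 − (1 − 0.591555)(1 − 0.752014) = 0.898711
Series ([0.995090] and [0.898711]): 0.995090 × 0.898711 = 0.8943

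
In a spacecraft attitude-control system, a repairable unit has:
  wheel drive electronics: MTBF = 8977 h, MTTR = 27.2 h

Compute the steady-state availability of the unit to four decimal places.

A(wheel drive electronics) = MTBF/(MTBF+MTTR) = 8977/(8977+27.2) = 0.9970

0.9970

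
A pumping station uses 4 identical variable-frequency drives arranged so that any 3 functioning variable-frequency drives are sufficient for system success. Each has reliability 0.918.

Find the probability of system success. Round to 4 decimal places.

0.9639

R = Σ_{i=3}^{4} C(4,i) p^i (1−p)^{4−i} with p = 0.918
C(4,3)·0.918^3·0.082^1 = 0.253748
C(4,4)·0.918^4·0.082^0 = 0.710184
Sum = 0.9639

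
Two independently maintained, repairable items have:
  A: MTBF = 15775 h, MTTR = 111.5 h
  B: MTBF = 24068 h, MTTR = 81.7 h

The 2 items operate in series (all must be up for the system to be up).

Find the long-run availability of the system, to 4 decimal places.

A(A) = MTBF/(MTBF+MTTR) = 15775/(15775+111.5) = 0.992981
A(B) = MTBF/(MTBF+MTTR) = 24068/(24068+81.7) = 0.996617
Series availability: 0.992981 × 0.996617 = 0.9896

0.9896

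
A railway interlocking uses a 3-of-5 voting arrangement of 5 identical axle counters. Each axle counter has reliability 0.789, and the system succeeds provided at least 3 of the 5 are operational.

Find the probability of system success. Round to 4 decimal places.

0.9333

R = Σ_{i=3}^{5} C(5,i) p^i (1−p)^{5−i} with p = 0.789
C(5,3)·0.789^3·0.211^2 = 0.218673
C(5,4)·0.789^4·0.211^1 = 0.408847
C(5,5)·0.789^5·0.211^0 = 0.305763
Sum = 0.9333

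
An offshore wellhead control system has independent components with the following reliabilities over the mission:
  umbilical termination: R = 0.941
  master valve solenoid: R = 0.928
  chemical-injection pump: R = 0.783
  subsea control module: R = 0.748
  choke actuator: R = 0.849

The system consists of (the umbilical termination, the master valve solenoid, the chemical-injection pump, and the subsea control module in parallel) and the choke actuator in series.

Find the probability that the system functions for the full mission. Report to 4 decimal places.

0.8488

Parallel (umbilical termination, master valve solenoid, chemical-injection pump, and subsea control module): 1 − (1 − 0.941000)(1 − 0.928000)(1 − 0.783000)(1 − 0.748000) = 0.999768
Series ([0.999768] and choke actuator): 0.999768 × 0.849000 = 0.8488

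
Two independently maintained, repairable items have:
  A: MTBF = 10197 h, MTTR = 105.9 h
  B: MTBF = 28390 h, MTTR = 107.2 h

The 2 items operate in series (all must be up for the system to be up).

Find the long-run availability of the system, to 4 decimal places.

A(A) = MTBF/(MTBF+MTTR) = 10197/(10197+105.9) = 0.989721
A(B) = MTBF/(MTBF+MTTR) = 28390/(28390+107.2) = 0.996238
Series availability: 0.989721 × 0.996238 = 0.9860

0.9860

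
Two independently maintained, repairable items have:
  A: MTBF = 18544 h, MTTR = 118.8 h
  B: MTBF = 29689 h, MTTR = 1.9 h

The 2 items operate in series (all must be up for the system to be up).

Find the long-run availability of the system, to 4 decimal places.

A(A) = MTBF/(MTBF+MTTR) = 18544/(18544+118.8) = 0.993634
A(B) = MTBF/(MTBF+MTTR) = 29689/(29689+1.9) = 0.999936
Series availability: 0.993634 × 0.999936 = 0.9936

0.9936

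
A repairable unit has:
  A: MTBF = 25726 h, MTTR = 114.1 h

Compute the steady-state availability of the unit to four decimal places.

A(A) = MTBF/(MTBF+MTTR) = 25726/(25726+114.1) = 0.9956

0.9956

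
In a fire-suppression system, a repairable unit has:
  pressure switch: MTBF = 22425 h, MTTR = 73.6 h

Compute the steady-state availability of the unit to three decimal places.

0.997

A(pressure switch) = MTBF/(MTBF+MTTR) = 22425/(22425+73.6) = 0.997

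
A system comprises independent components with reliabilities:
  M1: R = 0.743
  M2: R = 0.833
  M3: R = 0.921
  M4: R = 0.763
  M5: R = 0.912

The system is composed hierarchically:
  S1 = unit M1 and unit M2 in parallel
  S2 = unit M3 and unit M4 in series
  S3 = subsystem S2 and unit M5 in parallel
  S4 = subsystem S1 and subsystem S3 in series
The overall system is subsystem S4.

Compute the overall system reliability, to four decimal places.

Parallel (M1 and M2): 1 − (1 − 0.743000)(1 − 0.833000) = 0.957081
Series (M3 and M4): 0.921000 × 0.763000 = 0.702723
Parallel ([0.702723] and M5): 1 − (1 − 0.702723)(1 − 0.912000) = 0.973840
Series ([0.957081] and [0.973840]): 0.957081 × 0.973840 = 0.9320

0.9320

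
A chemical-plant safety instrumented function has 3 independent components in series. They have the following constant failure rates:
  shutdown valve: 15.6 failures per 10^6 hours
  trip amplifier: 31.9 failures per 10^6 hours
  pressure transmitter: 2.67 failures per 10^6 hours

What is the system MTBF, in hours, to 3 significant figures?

Series of exponential components: λ_sys = Σ λ_i
λ_sys = 0.0000156 + 0.0000319 + 0.00000267 = 5.0170e-05 /h
MTBF = 1 / λ_sys = 19900 h

19900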